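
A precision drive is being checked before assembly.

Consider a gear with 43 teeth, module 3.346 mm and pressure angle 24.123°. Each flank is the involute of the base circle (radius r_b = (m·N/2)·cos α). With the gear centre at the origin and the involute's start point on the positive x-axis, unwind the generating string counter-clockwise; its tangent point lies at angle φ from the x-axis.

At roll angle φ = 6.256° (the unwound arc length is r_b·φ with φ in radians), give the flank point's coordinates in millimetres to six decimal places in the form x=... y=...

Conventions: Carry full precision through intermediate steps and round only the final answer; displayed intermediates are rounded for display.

x=66.046793 y=0.028455

topology: single-mesh involute geometry — m = 3.346, N = 43
pitch radius r_p = m·N/2 = 3.346·43/2 = 71.939000
base radius r_b = r_p·cos α = 71.939000·cos 24.123° = 65.656581
roll angle φ = 6.256° = 0.10918780 rad
x = r_b·(cos φ + φ·sin φ) = 66.046793
y = r_b·(sin φ − φ·cos φ) = 0.028455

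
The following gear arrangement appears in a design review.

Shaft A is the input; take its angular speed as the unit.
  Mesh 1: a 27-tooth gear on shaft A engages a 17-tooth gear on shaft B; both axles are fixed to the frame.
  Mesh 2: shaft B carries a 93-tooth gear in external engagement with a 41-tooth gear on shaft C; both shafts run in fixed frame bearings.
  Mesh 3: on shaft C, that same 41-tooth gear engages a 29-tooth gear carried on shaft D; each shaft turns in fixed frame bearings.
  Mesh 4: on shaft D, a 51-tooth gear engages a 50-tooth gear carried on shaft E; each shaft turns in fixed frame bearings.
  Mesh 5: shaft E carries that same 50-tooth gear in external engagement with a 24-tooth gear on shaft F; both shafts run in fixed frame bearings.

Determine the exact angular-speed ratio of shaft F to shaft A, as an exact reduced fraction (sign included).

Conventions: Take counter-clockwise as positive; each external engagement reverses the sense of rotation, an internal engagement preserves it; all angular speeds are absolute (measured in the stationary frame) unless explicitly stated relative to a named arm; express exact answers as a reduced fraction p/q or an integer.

-2511/232

class = fixed-axis compound train [5 meshes; 5 ratios multiply, 5 sense flips]
mesh 1 [27T→17T]: running ratio 27/17, sense −
mesh 2 [93T→41T]: running ratio 2511/697, sense +
mesh 3 [41T→29T]: running ratio 2511/493, sense −
mesh 4 [51T→50T]: running ratio 7533/1450, sense +
mesh 5 [50T→24T]: running ratio 2511/232, sense −
ω_out/ω_in = -2511/232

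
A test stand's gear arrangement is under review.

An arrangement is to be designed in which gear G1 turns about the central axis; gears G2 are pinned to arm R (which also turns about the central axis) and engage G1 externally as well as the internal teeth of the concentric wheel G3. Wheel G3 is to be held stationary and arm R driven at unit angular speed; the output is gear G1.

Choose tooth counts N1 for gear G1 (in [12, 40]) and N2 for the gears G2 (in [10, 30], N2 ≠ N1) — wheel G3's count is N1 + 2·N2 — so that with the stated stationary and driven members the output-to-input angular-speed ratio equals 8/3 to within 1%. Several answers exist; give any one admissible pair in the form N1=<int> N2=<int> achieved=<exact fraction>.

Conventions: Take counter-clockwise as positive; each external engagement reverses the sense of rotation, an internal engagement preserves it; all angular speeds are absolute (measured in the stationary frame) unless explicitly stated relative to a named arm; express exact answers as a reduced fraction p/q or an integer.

design class (target 8/3): planetary set
Willis with ω_ring = 0: ω_sun/ω_arm = (N1+N3)/N1; set equal to 8/3  ⇒  N3/N1 = 8/3 − 1 = 5/3
N3 = N1 + 2·N2  ⇒  N2/N1 = (N3/N1 − 1)/2 = (5/3 − 1)/2 = 1/3
smallest multiple with N1 ≥ 12 and N2 ≥ 10: k = 10  ⇒  N1 = 10·3 = 30, N2 = 10·1 = 10 (N1 ≤ 40, N2 ≤ 30, N2 ≠ N1 ✓), N3 = 30 + 2·10 = 50
check: (N1+N3)/N1 with N1 = 30, N3 = 50 gives 8/3; |achieved − target| = 0 ≤ 2/75 ✓

N1=30 N2=10 achieved=8/3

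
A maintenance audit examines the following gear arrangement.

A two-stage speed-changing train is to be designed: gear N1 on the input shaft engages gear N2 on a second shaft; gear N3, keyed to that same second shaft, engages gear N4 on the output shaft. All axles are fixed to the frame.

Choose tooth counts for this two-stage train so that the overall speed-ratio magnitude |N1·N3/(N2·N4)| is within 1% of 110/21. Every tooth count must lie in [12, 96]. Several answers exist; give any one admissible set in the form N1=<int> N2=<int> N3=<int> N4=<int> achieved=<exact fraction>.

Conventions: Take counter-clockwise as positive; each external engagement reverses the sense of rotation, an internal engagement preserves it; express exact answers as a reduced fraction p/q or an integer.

design class (target 110/21): fixed-axis compound train
target = 110/21 in lowest terms: an exact hit needs N1·N3 = k·110 and N2·N4 = k·21 for one integer k, every count in [12, 96]; additionally prefer no 1:1 stage (N1 ≠ N2, N3 ≠ N4)
k = 1…7: no 1:1-free in-range split of k·110 and k·21 into factor pairs; take k = 8
k = 8: N1·N3 = 880 = 16·55, N2·N4 = 168 = 12·14
achieved = 16·55/(12·14) = 110/21; |achieved − target| = 0 ≤ 11/210 ✓

N1=16 N2=12 N3=55 N4=14 achieved=110/21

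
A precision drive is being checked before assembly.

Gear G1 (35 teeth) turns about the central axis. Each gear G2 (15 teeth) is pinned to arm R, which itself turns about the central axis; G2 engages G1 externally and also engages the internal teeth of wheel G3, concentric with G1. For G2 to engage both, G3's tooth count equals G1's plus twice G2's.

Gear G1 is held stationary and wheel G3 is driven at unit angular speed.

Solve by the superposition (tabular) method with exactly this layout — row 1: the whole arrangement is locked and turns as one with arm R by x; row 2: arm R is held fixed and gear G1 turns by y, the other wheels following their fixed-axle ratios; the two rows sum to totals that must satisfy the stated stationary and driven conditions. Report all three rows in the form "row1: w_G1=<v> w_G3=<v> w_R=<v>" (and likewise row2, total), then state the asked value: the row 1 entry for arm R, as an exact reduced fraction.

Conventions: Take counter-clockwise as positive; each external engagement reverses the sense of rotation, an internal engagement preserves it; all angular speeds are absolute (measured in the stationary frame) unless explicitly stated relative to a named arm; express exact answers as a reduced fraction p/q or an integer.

topology: planetary set — G1 35T / G2 15T / G3 65T, arm = carrier (Willis)
row 1 — lock + rotate with arm: ω_sun = ω_ring = ω_arm = x
row 2: sun turns y, ring = −(35/65)·y, arm 0
boundary: total ω_sun = x + y = 0 and total ω_ring = x − (35/65)·y = 1  ⇒  y = -13/20, x = 13/20
row 2 ring = −(35/65)·(-13/20) = 7/20
totals (row 1 + row 2): sun 13/20 + (-13/20) = 0, ring 13/20 + 7/20 = 1, arm 13/20 + 0 = 13/20
asked cell (row1, arm) = 13/20

row1: w_G1=13/20 w_G3=13/20 w_R=13/20
row2: w_G1=-13/20 w_G3=7/20 w_R=0
total: w_G1=0 w_G3=1 w_R=13/20
asked value: 13/20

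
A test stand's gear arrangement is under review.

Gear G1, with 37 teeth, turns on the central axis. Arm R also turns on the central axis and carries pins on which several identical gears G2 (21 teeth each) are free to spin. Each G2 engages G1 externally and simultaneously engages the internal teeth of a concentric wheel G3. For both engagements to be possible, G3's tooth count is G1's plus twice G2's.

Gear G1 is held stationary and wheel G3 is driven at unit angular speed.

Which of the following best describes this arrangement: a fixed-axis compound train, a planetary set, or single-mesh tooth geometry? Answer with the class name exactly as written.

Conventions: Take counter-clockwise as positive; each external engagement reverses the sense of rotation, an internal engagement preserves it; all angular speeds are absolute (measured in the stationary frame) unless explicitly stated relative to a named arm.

recognized (axles ride arm R): planetary set, 37/21/79 teeth
classification: planetary set

planetary set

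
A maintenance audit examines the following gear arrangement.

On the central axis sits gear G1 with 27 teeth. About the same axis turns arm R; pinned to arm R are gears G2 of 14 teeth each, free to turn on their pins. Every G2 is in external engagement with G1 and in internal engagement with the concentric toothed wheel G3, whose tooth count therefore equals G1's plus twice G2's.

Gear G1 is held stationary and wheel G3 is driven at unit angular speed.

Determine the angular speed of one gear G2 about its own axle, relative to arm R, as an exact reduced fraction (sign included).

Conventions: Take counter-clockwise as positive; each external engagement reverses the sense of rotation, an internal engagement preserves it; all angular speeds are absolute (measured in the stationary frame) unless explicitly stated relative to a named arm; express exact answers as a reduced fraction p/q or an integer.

recognized (axles ride arm R): planetary set, 27/14/55 teeth
ring teeth: 27 + 2·14 = 55
27(ω_sun−ω_arm) = −55(ω_ring−ω_arm),  ω_sun = 0, ω_ring = 1
27(0−ω_arm) = −55(1−ω_arm)  ⇒  82·ω_arm = 55  ⇒  ω_arm = 55/82
sun–planet mesh: 27·(0−55/82) = −14·(ω_p−ω_arm)  ⇒  ω_p−ω_arm = 1485/1148
exact speed ratio = 1485/1148

1485/1148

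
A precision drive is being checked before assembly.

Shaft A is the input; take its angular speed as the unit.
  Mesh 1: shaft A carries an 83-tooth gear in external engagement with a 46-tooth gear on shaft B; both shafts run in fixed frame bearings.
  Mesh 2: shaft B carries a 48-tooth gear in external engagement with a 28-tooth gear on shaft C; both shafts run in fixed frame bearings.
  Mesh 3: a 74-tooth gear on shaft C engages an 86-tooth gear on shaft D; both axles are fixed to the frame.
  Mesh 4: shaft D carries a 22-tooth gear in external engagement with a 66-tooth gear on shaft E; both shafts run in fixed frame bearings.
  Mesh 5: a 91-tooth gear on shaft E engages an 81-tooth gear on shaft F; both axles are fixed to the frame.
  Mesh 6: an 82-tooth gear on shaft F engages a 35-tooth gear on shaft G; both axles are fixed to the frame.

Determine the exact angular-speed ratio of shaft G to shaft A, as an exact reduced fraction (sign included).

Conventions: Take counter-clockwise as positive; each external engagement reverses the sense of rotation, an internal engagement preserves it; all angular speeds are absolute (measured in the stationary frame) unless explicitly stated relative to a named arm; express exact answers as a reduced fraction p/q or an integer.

6547372/2803815

class = fixed-axis compound train [6 meshes; 6 ratios multiply, 6 sense flips]
mesh 1 [83T→46T]: running ratio 83/46, sense −
mesh 2 [48T→28T]: running ratio 498/161, sense +
mesh 3 [74T→86T]: running ratio 18426/6923, sense −
mesh 4 [22T→66T]: running ratio 6142/6923, sense +
mesh 5 [91T→81T]: running ratio 79846/80109, sense −
mesh 6 [82T→35T]: running ratio 6547372/2803815, sense +
ω_out/ω_in = 6547372/2803815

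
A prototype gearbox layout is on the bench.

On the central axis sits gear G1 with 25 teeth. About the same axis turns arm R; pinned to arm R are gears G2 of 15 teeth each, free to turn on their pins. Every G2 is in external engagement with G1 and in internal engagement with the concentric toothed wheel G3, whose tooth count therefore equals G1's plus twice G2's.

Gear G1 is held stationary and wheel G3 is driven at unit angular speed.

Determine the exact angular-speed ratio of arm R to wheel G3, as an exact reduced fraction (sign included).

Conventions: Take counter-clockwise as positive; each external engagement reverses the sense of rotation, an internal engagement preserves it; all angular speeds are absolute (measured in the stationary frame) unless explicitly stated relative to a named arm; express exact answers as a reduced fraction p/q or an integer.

11/16

class = planetary set [G3 = 25+2·15 = 55; Willis about the carrier]
ring teeth: 25 + 2·15 = 55
25(ω_sun−ω_arm) = −55(ω_ring−ω_arm),  ω_sun = 0, ω_ring = 1
25(0−ω_arm) = −55(1−ω_arm)  ⇒  80·ω_arm = 55  ⇒  ω_arm = 11/16
ω_out/ω_in = 11/16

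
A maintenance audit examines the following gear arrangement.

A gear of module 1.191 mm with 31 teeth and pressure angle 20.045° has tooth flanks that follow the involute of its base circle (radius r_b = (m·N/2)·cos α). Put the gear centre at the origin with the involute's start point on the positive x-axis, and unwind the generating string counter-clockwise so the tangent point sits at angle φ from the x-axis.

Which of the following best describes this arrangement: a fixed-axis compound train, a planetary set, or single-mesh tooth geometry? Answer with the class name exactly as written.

single-mesh tooth geometry

single-mesh involute tooth geometry (31T wheel at module 1.191)
classification: single-mesh tooth geometry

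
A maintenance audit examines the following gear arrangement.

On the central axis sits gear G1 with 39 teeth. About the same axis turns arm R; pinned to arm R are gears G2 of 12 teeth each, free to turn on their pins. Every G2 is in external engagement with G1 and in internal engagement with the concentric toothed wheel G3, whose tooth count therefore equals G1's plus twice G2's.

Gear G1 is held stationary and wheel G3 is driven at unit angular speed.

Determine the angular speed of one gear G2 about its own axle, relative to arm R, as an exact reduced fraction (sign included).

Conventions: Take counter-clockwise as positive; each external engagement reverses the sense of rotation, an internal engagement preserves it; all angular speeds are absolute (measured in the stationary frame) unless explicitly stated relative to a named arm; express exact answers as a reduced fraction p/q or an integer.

recognized (axles ride arm R): planetary set, 39/12/63 teeth
ring teeth: 39 + 2·12 = 63
39(ω_sun−ω_arm) = −63(ω_ring−ω_arm),  ω_sun = 0, ω_ring = 1
39(0−ω_arm) = −63(1−ω_arm)  ⇒  102·ω_arm = 63  ⇒  ω_arm = 21/34
sun–planet mesh: 39·(0−21/34) = −12·(ω_p−ω_arm)  ⇒  ω_p−ω_arm = 273/136
exact speed ratio = 273/136

273/136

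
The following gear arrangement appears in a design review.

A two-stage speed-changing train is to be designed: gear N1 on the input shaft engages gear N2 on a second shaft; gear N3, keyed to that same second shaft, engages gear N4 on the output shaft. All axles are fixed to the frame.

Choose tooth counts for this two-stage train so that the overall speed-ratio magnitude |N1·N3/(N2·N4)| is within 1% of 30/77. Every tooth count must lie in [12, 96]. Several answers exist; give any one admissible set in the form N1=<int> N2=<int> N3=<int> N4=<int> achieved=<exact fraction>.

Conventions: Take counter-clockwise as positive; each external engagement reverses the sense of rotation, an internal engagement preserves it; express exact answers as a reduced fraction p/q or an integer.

N1=12 N2=14 N3=15 N4=33 achieved=30/77

design class (target 30/77): fixed-axis compound train
target = 30/77 in lowest terms: an exact hit needs N1·N3 = k·30 and N2·N4 = k·77 for one integer k, every count in [12, 96]; additionally prefer no 1:1 stage (N1 ≠ N2, N3 ≠ N4)
k = 1…5: no 1:1-free in-range split of k·30 and k·77 into factor pairs; take k = 6
k = 6: N1·N3 = 180 = 12·15, N2·N4 = 462 = 14·33
achieved = 12·15/(14·33) = 30/77; |achieved − target| = 0 ≤ 3/770 ✓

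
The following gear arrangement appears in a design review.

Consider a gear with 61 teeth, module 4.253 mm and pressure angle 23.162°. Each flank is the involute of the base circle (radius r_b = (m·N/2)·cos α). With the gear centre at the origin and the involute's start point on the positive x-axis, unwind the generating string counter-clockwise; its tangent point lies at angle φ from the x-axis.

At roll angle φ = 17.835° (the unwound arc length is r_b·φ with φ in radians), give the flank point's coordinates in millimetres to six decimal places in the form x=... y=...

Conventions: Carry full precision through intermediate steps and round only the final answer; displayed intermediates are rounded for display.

recognized (one wheel, involute flank): single-mesh tooth geometry, m = 4.253, N = 61
pitch radius r_p = m·N/2 = 4.253·61/2 = 129.716500
base radius r_b = r_p·cos α = 129.716500·cos 23.162° = 119.260884
roll angle φ = 17.835° = 0.31127947 rad
x = r_b·(cos φ + φ·sin φ) = 124.899560
y = r_b·(sin φ − φ·cos φ) = 1.187447

x=124.899560 y=1.187447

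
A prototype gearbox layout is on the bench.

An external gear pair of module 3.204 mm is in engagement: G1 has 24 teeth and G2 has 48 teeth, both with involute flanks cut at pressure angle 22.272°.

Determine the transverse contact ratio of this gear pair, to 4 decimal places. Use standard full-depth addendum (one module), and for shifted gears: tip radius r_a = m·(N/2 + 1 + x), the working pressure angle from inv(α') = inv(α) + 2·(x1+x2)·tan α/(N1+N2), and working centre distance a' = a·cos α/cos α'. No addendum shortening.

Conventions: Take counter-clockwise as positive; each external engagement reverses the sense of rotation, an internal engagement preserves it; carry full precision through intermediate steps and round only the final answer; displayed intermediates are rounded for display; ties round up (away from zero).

1.5797

recognized (one external pair, fixed centres): single-mesh tooth geometry, m = 3.204, N1 = 24, N2 = 48
base radii: r_b1 = 35.579589, r_b2 = 71.159177
tip radii: r_a1 = 41.652000, r_a2 = 80.100000
no profile shift: α' = α, a' = a
action lengths: √(r_a1²−r_b1²) = 21.655992, √(r_a2²−r_b2²) = 36.774740
base pitch p_b = π·m·cos α = 9.314715
CR = (21.655992 + 36.774740 − 115.344000·sin 22.27200°)/9.314715 = 1.579748
contact ratio ≈ 1.5797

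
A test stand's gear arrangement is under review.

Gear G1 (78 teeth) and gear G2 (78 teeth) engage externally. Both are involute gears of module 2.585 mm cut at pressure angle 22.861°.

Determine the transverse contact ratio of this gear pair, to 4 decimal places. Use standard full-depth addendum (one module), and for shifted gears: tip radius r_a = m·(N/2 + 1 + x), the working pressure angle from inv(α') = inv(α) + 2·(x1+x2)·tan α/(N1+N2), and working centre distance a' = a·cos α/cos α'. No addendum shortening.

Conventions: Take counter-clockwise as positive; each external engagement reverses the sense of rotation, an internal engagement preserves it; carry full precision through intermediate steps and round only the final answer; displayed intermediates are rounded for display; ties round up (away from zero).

1.6682

class = single-mesh tooth geometry [involute pair 78T × 78T, m = 2.585]
base radii: r_b1 = 92.895988, r_b2 = 92.895988
tip radii: r_a1 = 103.400000, r_a2 = 103.400000
no profile shift: α' = α, a' = a
action lengths: √(r_a1²−r_b1²) = 45.408099, √(r_a2²−r_b2²) = 45.408099
base pitch p_b = π·m·cos α = 7.483112
CR = (45.408099 + 45.408099 − 201.630000·sin 22.86100°)/7.483112 = 1.668234
contact ratio ≈ 1.6682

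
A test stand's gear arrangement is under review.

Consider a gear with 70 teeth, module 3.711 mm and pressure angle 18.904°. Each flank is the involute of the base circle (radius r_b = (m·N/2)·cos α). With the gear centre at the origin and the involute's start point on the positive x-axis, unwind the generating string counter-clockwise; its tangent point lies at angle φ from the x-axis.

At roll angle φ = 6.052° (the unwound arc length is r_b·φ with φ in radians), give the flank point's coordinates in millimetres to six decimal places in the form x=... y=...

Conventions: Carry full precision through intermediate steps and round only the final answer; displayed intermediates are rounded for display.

x=123.562939 y=0.048217

recognized (one wheel, involute flank): single-mesh tooth geometry, m = 3.711, N = 70
pitch radius r_p = m·N/2 = 3.711·70/2 = 129.885000
base radius r_b = r_p·cos α = 129.885000·cos 18.904° = 122.879359
roll angle φ = 6.052° = 0.10562733 rad
x = r_b·(cos φ + φ·sin φ) = 123.562939
y = r_b·(sin φ − φ·cos φ) = 0.048217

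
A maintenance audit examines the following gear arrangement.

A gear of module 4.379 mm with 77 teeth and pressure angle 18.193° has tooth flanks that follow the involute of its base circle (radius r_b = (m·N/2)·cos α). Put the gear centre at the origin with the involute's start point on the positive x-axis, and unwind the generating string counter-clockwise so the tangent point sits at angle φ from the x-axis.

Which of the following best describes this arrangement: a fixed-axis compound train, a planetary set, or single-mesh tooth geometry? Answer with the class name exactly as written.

single-mesh involute tooth geometry (77T wheel at module 4.379)
classification: single-mesh tooth geometry

single-mesh tooth geometry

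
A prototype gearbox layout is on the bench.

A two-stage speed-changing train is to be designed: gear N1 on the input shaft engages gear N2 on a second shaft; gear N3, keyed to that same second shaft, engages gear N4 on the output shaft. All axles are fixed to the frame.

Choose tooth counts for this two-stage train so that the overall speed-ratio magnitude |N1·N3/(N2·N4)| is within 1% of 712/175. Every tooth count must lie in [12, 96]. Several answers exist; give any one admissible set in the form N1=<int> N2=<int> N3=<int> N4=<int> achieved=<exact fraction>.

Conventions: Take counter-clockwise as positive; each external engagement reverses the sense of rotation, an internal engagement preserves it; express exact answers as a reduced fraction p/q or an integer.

design class (target 712/175): fixed-axis compound train
target = 712/175 in lowest terms: an exact hit needs N1·N3 = k·712 and N2·N4 = k·175 for one integer k, every count in [12, 96]; additionally prefer no 1:1 stage (N1 ≠ N2, N3 ≠ N4)
k = 1: no 1:1-free in-range split of k·712 and k·175 into factor pairs; take k = 2
k = 2: N1·N3 = 1424 = 16·89, N2·N4 = 350 = 14·25
achieved = 16·89/(14·25) = 712/175; |achieved − target| = 0 ≤ 178/4375 ✓

N1=16 N2=14 N3=89 N4=25 achieved=712/175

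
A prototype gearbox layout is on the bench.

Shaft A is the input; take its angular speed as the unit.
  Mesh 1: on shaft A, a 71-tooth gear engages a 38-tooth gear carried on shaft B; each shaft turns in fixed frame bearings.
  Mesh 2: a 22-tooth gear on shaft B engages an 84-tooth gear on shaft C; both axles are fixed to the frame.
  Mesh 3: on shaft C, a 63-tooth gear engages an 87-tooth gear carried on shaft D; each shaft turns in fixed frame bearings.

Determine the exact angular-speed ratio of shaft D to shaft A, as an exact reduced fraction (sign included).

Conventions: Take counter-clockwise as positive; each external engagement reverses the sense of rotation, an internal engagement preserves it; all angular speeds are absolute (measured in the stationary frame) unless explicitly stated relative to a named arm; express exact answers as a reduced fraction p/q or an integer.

-781/2204

class = fixed-axis compound train [3 meshes; 3 ratios multiply, 3 sense flips]
mesh 1 [71T→38T]: running ratio 71/38, sense −
mesh 2 [22T→84T]: running ratio 781/1596, sense +
mesh 3 [63T→87T]: running ratio 781/2204, sense −
ω_out/ω_in = -781/2204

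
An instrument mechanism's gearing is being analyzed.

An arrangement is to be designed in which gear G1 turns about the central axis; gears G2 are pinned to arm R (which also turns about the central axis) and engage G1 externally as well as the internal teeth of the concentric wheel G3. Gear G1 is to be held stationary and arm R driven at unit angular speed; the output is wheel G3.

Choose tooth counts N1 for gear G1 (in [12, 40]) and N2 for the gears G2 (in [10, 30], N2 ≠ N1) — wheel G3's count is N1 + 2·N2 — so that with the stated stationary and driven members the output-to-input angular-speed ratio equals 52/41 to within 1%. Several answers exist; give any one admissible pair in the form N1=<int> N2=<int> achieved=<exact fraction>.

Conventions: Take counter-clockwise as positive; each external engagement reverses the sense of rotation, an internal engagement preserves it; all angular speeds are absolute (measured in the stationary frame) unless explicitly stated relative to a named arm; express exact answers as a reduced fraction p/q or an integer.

N1=22 N2=30 achieved=52/41

design class (target 52/41): planetary set
Willis with ω_sun = 0: ω_ring/ω_arm = (N1+N3)/N3; set equal to 52/41  ⇒  N3/N1 = 1/(52/41 − 1) = 41/11
N3 = N1 + 2·N2  ⇒  N2/N1 = (N3/N1 − 1)/2 = (41/11 − 1)/2 = 15/11
smallest multiple with N1 ≥ 12 and N2 ≥ 10: k = 2  ⇒  N1 = 2·11 = 22, N2 = 2·15 = 30 (N1 ≤ 40, N2 ≤ 30, N2 ≠ N1 ✓), N3 = 22 + 2·30 = 82
check: (N1+N3)/N3 with N1 = 22, N3 = 82 gives 52/41; |achieved − target| = 0 ≤ 13/1025 ✓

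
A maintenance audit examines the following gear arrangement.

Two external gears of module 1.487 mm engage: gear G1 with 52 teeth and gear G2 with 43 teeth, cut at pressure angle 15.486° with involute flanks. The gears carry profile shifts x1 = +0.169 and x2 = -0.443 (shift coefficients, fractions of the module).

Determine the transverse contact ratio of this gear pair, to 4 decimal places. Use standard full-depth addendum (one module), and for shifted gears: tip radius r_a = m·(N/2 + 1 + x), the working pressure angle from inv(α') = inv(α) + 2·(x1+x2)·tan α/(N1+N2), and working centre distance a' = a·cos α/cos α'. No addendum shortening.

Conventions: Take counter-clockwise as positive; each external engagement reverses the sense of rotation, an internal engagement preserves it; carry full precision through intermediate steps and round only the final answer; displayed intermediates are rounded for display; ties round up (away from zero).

topology: single-mesh involute geometry — m = 1.487, 52T/43T pair
base radii: r_b1 = 37.258404, r_b2 = 30.809834
tip radii: r_a1 = 40.400303, r_a2 = 32.798759
inv(α') = inv(15.486°) + 2·(+0.169-0.443)·tan α/(52+43) = 0.00518153  ⇒  α' = 14.18152°
a' = a·cos α / cos α' = 70.6325·cos 15.486°/cos 14.18152° = 70.207865
action lengths: √(r_a1²−r_b1²) = 15.620365, √(r_a2²−r_b2²) = 11.247787
base pitch p_b = π·m·cos α = 4.501951
CR = (15.620365 + 11.247787 − 70.207865·sin 14.18152°)/4.501951 = 2.147423
contact ratio ≈ 2.1474

2.1474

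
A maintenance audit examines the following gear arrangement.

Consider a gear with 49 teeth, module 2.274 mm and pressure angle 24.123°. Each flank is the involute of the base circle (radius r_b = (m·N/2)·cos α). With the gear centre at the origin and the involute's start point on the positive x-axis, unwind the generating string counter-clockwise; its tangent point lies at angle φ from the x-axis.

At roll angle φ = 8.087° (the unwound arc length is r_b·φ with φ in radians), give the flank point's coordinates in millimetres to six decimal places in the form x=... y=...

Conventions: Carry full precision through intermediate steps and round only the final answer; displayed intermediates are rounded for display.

topology: single-mesh involute geometry — m = 2.274, N = 49
pitch radius r_p = m·N/2 = 2.274·49/2 = 55.713000
base radius r_b = r_p·cos α = 55.713000·cos 24.123° = 50.847594
roll angle φ = 8.087° = 0.14114478 rad
x = r_b·(cos φ + φ·sin φ) = 51.351564
y = r_b·(sin φ − φ·cos φ) = 0.047564

x=51.351564 y=0.047564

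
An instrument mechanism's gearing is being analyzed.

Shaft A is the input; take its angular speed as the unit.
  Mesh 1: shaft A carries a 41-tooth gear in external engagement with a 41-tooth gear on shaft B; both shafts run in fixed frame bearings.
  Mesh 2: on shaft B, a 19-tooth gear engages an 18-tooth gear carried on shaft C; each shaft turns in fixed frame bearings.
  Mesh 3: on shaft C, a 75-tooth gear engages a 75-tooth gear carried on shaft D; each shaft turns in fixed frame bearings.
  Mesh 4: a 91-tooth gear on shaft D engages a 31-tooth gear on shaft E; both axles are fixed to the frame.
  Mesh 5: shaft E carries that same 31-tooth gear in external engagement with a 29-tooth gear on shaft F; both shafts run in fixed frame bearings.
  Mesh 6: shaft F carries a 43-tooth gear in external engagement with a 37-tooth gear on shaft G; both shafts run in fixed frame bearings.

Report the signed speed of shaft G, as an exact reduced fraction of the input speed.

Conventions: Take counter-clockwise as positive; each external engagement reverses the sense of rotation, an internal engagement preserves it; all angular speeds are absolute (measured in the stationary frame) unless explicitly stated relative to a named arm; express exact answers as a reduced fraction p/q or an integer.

6-mesh fixed-axis compound train (all bearings frame-fixed)
mesh 1 [41T→41T]: |ω|/ω_in = 1×41/41 = 1, sense flips to −
mesh 2 [19T→18T]: |ω|/ω_in = 1×19/18 = 19/18, sense flips to +
mesh 3 [75T→75T]: |ω|/ω_in = (19/18)×75/75 = 19/18, sense flips to −
mesh 4 [91T→31T]: |ω|/ω_in = (19/18)×91/31 = 1729/558, sense flips to +
mesh 5 [31T→29T]: |ω|/ω_in = (1729/558)×31/29 = 1729/522, sense flips to −
mesh 6 [43T→37T]: |ω|/ω_in = (1729/522)×43/37 = 74347/19314, sense flips to +
signed output speed (× input speed) = 74347/19314

74347/19314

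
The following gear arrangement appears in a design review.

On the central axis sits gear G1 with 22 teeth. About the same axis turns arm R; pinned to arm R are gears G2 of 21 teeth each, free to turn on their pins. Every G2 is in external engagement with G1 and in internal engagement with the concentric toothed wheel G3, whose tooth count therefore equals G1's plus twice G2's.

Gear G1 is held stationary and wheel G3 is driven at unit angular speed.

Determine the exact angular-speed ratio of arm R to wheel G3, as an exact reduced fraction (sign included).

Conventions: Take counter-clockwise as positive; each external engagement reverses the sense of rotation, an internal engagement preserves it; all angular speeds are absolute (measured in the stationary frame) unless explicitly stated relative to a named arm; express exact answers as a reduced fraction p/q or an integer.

32/43

recognized (axles ride arm R): planetary set, 22/21/64 teeth
ring teeth: 22 + 2·21 = 64
22(ω_sun−ω_arm) = −64(ω_ring−ω_arm),  ω_sun = 0, ω_ring = 1
22(0−ω_arm) = −64(1−ω_arm)  ⇒  86·ω_arm = 64  ⇒  ω_arm = 32/43
ω_out/ω_in = 32/43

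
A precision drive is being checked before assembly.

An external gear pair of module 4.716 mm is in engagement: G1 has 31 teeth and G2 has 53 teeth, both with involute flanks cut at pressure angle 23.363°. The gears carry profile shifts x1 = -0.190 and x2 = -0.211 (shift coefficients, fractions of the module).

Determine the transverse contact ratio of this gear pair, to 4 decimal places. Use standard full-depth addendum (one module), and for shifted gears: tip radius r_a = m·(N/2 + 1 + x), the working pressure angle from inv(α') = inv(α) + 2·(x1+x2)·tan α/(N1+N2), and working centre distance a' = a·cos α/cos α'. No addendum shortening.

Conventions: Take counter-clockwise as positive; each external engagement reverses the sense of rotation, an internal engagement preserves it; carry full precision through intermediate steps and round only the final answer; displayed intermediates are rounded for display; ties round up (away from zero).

1.6467

recognized (one external pair, fixed centres): single-mesh tooth geometry, m = 4.716, N1 = 31, N2 = 53
base radii: r_b1 = 67.104761, r_b2 = 114.727494
tip radii: r_a1 = 76.917960, r_a2 = 128.694924
inv(α') = inv(23.363°) + 2·(-0.190-0.211)·tan α/(31+53) = 0.02008658  ⇒  α' = 22.01150°
a' = a·cos α / cos α' = 198.0720·cos 23.363°/cos 22.01150° = 196.128315
action lengths: √(r_a1²−r_b1²) = 37.594197, √(r_a2²−r_b2²) = 58.309395
base pitch p_b = π·m·cos α = 13.601021
CR = (37.594197 + 58.309395 − 196.128315·sin 22.01150°)/13.601021 = 1.646651
contact ratio ≈ 1.6467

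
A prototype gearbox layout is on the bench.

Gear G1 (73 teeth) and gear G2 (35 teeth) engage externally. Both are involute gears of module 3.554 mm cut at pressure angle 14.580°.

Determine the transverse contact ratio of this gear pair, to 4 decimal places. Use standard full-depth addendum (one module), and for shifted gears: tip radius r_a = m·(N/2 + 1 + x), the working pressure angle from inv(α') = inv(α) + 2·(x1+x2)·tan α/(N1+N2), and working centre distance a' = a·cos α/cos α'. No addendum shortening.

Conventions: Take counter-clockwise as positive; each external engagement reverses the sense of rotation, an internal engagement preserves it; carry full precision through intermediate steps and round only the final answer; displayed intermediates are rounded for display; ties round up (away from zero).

2.1170

class = single-mesh tooth geometry [involute pair 73T × 35T, m = 3.554]
base radii: r_b1 = 125.543608, r_b2 = 60.192141
tip radii: r_a1 = 133.275000, r_a2 = 65.749000
no profile shift: α' = α, a' = a
action lengths: √(r_a1²−r_b1²) = 44.732854, √(r_a2²−r_b2²) = 26.454436
base pitch p_b = π·m·cos α = 10.805668
CR = (44.732854 + 26.454436 − 191.916000·sin 14.58000°)/10.805668 = 2.117035
contact ratio ≈ 2.1170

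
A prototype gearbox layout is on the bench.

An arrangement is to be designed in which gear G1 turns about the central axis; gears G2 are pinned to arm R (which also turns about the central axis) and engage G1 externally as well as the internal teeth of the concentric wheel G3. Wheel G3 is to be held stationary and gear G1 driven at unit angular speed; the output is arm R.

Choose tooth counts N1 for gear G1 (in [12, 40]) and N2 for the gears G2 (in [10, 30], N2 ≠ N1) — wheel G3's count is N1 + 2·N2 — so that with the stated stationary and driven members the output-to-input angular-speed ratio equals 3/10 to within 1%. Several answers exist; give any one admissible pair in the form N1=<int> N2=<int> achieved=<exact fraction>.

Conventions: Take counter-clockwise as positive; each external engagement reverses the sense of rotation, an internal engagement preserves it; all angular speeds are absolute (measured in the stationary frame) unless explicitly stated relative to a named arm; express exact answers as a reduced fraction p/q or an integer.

planetary set to be sized for 3/10 (Willis relation)
Willis with ω_ring = 0: ω_arm/ω_sun = N1/(N1+N3); set equal to 3/10  ⇒  N3/N1 = 1/(3/10) − 1 = 7/3
N3 = N1 + 2·N2  ⇒  N2/N1 = (N3/N1 − 1)/2 = (7/3 − 1)/2 = 2/3
smallest multiple with N1 ≥ 12 and N2 ≥ 10: k = 5  ⇒  N1 = 5·3 = 15, N2 = 5·2 = 10 (N1 ≤ 40, N2 ≤ 30, N2 ≠ N1 ✓), N3 = 15 + 2·10 = 35
check: N1/(N1+N3) with N1 = 15, N3 = 35 gives 3/10; |achieved − target| = 0 ≤ 3/1000 ✓

N1=15 N2=10 achieved=3/10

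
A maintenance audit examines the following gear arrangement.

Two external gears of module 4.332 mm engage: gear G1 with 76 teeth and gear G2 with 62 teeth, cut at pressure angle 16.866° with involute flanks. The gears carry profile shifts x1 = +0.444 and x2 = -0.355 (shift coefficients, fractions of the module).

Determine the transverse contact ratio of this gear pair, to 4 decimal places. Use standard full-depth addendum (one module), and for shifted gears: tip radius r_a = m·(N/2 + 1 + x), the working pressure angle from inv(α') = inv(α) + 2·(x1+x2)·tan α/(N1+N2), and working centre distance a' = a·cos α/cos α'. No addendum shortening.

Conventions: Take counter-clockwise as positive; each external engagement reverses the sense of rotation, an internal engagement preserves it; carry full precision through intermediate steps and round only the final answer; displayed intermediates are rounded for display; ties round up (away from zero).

1.9853

topology: single-mesh involute geometry — m = 4.332, 76T/62T pair
base radii: r_b1 = 157.535194, r_b2 = 128.515553
tip radii: r_a1 = 170.871408, r_a2 = 137.086140
inv(α') = inv(16.866°) + 2·(+0.444-0.355)·tan α/(76+62) = 0.00919898  ⇒  α' = 17.10612°
a' = a·cos α / cos α' = 298.9080·cos 16.866°/cos 17.10612° = 299.290896
action lengths: √(r_a1²−r_b1²) = 66.179306, √(r_a2²−r_b2²) = 47.711239
base pitch p_b = π·m·cos α = 13.023984
CR = (66.179306 + 47.711239 − 299.290896·sin 17.10612°)/13.023984 = 1.985291
contact ratio ≈ 1.9853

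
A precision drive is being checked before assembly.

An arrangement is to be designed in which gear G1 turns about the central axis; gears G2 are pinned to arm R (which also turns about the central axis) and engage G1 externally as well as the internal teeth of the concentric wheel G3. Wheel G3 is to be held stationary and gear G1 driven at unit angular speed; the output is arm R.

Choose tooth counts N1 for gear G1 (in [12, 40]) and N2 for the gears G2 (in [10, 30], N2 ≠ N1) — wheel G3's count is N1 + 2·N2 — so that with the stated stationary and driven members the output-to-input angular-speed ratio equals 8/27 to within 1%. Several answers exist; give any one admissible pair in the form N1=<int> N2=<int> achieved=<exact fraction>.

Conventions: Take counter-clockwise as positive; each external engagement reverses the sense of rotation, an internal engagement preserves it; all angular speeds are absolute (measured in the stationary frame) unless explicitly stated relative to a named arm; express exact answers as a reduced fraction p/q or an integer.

planetary set to be sized for 8/27 (Willis relation)
Willis with ω_ring = 0: ω_arm/ω_sun = N1/(N1+N3); set equal to 8/27  ⇒  N3/N1 = 1/(8/27) − 1 = 19/8
N3 = N1 + 2·N2  ⇒  N2/N1 = (N3/N1 − 1)/2 = (19/8 − 1)/2 = 11/16
smallest multiple with N1 ≥ 12 and N2 ≥ 10: k = 1  ⇒  N1 = 1·16 = 16, N2 = 1·11 = 11 (N1 ≤ 40, N2 ≤ 30, N2 ≠ N1 ✓), N3 = 16 + 2·11 = 38
check: N1/(N1+N3) with N1 = 16, N3 = 38 gives 8/27; |achieved − target| = 0 ≤ 2/675 ✓

N1=16 N2=11 achieved=8/27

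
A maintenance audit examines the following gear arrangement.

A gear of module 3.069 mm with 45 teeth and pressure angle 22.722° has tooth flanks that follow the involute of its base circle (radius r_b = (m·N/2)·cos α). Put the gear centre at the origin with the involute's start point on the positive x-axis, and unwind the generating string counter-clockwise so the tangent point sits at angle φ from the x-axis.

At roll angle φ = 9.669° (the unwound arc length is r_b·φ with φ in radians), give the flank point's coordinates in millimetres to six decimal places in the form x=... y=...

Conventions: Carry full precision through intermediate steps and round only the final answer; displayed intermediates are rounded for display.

x=64.593825 y=0.101745

topology: single-mesh involute geometry — m = 3.069, N = 45
pitch radius r_p = m·N/2 = 3.069·45/2 = 69.052500
base radius r_b = r_p·cos α = 69.052500·cos 22.722° = 63.693325
roll angle φ = 9.669° = 0.16875589 rad
x = r_b·(cos φ + φ·sin φ) = 64.593825
y = r_b·(sin φ − φ·cos φ) = 0.101745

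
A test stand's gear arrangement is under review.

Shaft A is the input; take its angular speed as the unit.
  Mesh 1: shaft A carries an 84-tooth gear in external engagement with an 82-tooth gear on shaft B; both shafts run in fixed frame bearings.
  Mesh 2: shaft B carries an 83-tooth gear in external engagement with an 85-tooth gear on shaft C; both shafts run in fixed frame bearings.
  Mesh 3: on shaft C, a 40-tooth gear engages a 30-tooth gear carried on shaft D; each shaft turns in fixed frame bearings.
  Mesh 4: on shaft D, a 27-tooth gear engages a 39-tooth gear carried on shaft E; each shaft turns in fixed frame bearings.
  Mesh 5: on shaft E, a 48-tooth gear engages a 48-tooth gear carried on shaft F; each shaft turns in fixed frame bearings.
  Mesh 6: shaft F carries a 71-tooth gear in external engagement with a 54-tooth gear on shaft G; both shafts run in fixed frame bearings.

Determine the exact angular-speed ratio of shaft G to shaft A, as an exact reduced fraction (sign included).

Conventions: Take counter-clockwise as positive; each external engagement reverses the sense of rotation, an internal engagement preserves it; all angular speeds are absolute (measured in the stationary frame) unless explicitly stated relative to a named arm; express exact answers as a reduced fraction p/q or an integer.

class = fixed-axis compound train [6 meshes; 6 ratios multiply, 6 sense flips]
mesh 1 [84T→82T]: running ratio 42/41, sense −
mesh 2 [83T→85T]: running ratio 3486/3485, sense +
mesh 3 [40T→30T]: running ratio 4648/3485, sense −
mesh 4 [27T→39T]: running ratio 41832/45305, sense +
mesh 5 [48T→48T]: running ratio 41832/45305, sense −
mesh 6 [71T→54T]: running ratio 165004/135915, sense +
ω_out/ω_in = 165004/135915

165004/135915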